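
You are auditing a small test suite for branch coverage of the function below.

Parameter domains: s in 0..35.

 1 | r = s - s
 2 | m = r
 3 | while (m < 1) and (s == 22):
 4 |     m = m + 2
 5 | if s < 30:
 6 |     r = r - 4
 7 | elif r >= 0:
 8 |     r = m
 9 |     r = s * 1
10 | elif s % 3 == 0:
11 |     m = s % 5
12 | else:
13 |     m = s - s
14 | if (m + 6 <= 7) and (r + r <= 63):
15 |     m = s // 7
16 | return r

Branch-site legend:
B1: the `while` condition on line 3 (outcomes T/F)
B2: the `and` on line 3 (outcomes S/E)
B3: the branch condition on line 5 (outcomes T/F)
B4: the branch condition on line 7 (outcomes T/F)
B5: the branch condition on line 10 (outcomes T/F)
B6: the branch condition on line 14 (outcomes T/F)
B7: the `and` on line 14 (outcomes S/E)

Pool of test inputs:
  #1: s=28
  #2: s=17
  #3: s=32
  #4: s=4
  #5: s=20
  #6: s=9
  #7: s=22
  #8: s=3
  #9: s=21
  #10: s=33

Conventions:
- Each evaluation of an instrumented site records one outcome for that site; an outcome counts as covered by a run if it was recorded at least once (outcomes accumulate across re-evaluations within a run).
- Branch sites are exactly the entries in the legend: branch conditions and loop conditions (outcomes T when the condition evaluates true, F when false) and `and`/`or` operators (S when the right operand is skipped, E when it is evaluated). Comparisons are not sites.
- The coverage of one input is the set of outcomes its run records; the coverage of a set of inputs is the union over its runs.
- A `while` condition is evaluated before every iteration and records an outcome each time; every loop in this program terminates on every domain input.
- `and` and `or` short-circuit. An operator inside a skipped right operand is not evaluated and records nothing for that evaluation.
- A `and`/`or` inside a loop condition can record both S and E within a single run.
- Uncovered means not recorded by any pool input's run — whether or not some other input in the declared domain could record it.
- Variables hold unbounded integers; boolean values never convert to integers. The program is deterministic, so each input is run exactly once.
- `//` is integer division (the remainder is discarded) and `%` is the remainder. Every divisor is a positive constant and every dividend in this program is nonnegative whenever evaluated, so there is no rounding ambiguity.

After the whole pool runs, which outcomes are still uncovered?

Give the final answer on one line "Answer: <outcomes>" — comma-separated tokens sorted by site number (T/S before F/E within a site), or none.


input #1 (s=28): events B2->E, B1->F, B3->T, B7->E, B6->T; covers B1=F, B2=E, B3=T, B6=T, B7=E
input #2 (s=17): events B2->E, B1->F, B3->T, B7->E, B6->T; covers B1=F, B2=E, B3=T, B6=T, B7=E
input #3 (s=32): events B2->E, B1->F, B3->F, B4->T, B7->E, B6->F; covers B1=F, B2=E, B3=F, B4=T, B6=F, B7=E
input #4 (s=4): events B2->E, B1->F, B3->T, B7->E, B6->T; covers B1=F, B2=E, B3=T, B6=T, B7=E
input #5 (s=20): events B2->E, B1->F, B3->T, B7->E, B6->T; covers B1=F, B2=E, B3=T, B6=T, B7=E
input #6 (s=9): events B2->E, B1->F, B3->T, B7->E, B6->T; covers B1=F, B2=E, B3=T, B6=T, B7=E
input #7 (s=22): events B2->E, B1->T, B2->S, B1->F, B3->T, B7->S, B6->F; covers B1=T, B1=F, B2=S, B2=E, B3=T, B6=F, B7=S
input #8 (s=3): events B2->E, B1->F, B3->T, B7->E, B6->T; covers B1=F, B2=E, B3=T, B6=T, B7=E
input #9 (s=21): events B2->E, B1->F, B3->T, B7->E, B6->T; covers B1=F, B2=E, B3=T, B6=T, B7=E
input #10 (s=33): events B2->E, B1->F, B3->F, B4->T, B7->E, B6->F; covers B1=F, B2=E, B3=F, B4=T, B6=F, B7=E
union over the pool: B1=T, B1=F, B2=S, B2=E, B3=T, B3=F, B4=T, B6=T, B6=F, B7=S, B7=E
uncovered (3 of 14): B4=F, B5=T, B5=F
Answer: B4=F, B5=T, B5=F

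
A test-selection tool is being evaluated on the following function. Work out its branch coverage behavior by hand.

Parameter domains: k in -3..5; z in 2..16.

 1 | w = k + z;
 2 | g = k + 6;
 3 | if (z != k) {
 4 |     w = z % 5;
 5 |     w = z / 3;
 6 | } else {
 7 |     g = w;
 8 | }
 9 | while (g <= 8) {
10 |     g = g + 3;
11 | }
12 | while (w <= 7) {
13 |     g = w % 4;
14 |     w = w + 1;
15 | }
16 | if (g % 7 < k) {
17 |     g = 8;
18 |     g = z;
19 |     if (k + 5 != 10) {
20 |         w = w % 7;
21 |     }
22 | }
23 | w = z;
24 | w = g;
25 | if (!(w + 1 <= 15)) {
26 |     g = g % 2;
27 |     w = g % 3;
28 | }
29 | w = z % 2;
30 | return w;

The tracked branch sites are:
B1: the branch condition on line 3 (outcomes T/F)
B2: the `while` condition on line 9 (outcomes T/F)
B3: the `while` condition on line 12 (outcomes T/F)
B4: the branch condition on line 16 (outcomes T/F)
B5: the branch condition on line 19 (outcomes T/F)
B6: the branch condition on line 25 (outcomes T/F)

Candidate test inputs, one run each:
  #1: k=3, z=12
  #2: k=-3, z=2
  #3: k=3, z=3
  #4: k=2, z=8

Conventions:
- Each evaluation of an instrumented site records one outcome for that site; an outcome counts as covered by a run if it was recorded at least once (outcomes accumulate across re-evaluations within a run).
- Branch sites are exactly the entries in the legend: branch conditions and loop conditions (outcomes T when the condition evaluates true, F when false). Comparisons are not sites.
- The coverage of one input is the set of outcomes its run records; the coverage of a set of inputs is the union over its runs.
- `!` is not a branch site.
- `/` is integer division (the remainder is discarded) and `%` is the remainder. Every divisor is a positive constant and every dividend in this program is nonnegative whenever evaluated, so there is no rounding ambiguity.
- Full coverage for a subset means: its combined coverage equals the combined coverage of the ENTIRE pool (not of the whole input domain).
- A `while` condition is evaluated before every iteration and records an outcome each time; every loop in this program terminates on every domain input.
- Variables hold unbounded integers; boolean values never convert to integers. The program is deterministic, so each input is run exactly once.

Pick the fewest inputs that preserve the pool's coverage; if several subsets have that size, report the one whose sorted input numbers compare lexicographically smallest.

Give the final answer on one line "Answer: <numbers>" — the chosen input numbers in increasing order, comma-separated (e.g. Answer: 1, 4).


test 1 (k=3, z=12) fires B1->T, B2->F, B3->T, B3->T, B3->T, B3->T, B3->F, B4->F, B6->F; hits B1=T, B2=F, B3=T, B3=F, B4=F, B6=F
test 2 (k=-3, z=2) fires B1->T, B2->T, B2->T, B2->F, B3->T, B3->T, B3->T, B3->T, B3->T, B3->T, B3->T, B3->T, B3->F, B4->F, ...; hits B1=T, B2=T, B2=F, B3=T, B3=F, B4=F, B6=F
test 3 (k=3, z=3) fires B1->F, B2->T, B2->F, B3->T, B3->T, B3->F, B4->F, B6->F; hits B1=F, B2=T, B2=F, B3=T, B3=F, B4=F, B6=F
test 4 (k=2, z=8) fires B1->T, B2->T, B2->F, B3->T, B3->T, B3->T, B3->T, B3->T, B3->T, B3->F, B4->F, B6->F; hits B1=T, B2=T, B2=F, B3=T, B3=F, B4=F, B6=F
union over all inputs: B1=T, B1=F, B2=T, B2=F, B3=T, B3=F, B4=F, B6=F (8 outcomes)
size 1 is not enough: best union over all size-1 subsets is 7/8
size 2: inputs {1, 3} cover all 8 outcomes, and no lexicographically smaller subset of this size does
Answer: 1, 3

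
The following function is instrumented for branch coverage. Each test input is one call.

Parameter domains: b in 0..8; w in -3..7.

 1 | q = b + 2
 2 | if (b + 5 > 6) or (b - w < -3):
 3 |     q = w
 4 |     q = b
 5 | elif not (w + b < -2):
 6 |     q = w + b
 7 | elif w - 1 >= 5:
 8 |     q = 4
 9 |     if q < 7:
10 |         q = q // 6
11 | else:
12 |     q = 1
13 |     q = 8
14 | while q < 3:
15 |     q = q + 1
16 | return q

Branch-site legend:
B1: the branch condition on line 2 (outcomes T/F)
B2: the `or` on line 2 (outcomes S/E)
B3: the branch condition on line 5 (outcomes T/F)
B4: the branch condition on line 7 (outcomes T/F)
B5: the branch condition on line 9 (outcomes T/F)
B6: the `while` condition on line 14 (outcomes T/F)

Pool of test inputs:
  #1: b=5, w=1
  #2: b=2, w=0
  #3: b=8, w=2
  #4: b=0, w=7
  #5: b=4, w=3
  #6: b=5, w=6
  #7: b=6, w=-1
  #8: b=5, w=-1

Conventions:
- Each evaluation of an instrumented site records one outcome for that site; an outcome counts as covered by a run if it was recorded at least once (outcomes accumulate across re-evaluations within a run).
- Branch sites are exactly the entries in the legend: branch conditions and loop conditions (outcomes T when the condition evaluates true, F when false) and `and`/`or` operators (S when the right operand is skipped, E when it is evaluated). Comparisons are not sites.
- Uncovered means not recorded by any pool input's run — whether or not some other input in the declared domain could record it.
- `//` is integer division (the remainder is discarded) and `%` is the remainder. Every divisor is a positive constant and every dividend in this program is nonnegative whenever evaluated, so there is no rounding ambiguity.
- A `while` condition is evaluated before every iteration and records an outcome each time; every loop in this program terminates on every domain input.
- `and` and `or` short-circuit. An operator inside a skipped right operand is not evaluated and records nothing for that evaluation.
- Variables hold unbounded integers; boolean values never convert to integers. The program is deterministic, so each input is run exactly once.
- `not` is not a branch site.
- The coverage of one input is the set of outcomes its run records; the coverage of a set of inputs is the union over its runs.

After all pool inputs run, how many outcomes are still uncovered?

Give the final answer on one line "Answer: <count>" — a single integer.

input #1, b=5, w=1: events B2->S, B1->T, B6->F; outcomes B1=T, B2=S, B6=F
input #2, b=2, w=0: events B2->S, B1->T, B6->T, B6->F; outcomes B1=T, B2=S, B6=T, B6=F
input #3, b=8, w=2: events B2->S, B1->T, B6->F; outcomes B1=T, B2=S, B6=F
input #4, b=0, w=7: events B2->E, B1->T, B6->T, B6->T, B6->T, B6->F; outcomes B1=T, B2=E, B6=T, B6=F
input #5, b=4, w=3: events B2->S, B1->T, B6->F; outcomes B1=T, B2=S, B6=F
input #6, b=5, w=6: events B2->S, B1->T, B6->F; outcomes B1=T, B2=S, B6=F
input #7, b=6, w=-1: events B2->S, B1->T, B6->F; outcomes B1=T, B2=S, B6=F
input #8, b=5, w=-1: events B2->S, B1->T, B6->F; outcomes B1=T, B2=S, B6=F
union over the pool: B1=T, B2=S, B2=E, B6=T, B6=F
uncovered (7 of 12): B1=F, B3=T, B3=F, B4=T, B4=F, B5=T, B5=F

Answer: 7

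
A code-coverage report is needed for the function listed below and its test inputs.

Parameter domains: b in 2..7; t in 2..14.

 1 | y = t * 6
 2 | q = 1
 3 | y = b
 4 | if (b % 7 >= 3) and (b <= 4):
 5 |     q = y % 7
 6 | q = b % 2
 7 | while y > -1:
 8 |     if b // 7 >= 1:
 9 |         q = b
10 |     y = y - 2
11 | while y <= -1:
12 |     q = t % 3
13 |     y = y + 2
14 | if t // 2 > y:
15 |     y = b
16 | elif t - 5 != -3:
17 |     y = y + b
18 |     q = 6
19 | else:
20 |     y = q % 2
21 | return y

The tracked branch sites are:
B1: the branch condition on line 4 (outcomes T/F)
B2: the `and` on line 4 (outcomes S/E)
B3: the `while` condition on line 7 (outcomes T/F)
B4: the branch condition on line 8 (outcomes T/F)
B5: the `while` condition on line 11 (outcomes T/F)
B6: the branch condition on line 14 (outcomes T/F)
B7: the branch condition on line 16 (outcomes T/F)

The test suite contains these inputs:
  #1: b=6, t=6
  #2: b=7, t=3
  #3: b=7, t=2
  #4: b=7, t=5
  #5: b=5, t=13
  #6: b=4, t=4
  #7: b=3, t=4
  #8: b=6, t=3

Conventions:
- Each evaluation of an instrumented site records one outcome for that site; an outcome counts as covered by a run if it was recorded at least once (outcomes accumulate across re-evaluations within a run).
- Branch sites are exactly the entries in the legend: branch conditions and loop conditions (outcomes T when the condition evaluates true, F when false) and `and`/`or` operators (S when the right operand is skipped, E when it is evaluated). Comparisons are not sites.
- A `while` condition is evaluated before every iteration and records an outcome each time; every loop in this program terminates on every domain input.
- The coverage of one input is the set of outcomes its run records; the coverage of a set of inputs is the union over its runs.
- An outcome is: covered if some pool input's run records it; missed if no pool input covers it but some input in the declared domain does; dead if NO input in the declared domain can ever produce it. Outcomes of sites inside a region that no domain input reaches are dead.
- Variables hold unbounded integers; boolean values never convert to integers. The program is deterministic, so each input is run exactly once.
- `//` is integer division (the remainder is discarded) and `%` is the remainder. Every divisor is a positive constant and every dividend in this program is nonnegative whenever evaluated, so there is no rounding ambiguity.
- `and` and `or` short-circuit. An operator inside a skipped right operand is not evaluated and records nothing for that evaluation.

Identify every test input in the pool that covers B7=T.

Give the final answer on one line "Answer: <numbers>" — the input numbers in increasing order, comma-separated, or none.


input #1 (b=6, t=6): does not record B7=T
input #2 (b=7, t=3): records B7=T
input #3 (b=7, t=2): does not record B7=T
input #4 (b=7, t=5): does not record B7=T
input #5 (b=5, t=13): does not record B7=T
input #6 (b=4, t=4): does not record B7=T
input #7 (b=3, t=4): does not record B7=T
input #8 (b=6, t=3): does not record B7=T
Answer: 2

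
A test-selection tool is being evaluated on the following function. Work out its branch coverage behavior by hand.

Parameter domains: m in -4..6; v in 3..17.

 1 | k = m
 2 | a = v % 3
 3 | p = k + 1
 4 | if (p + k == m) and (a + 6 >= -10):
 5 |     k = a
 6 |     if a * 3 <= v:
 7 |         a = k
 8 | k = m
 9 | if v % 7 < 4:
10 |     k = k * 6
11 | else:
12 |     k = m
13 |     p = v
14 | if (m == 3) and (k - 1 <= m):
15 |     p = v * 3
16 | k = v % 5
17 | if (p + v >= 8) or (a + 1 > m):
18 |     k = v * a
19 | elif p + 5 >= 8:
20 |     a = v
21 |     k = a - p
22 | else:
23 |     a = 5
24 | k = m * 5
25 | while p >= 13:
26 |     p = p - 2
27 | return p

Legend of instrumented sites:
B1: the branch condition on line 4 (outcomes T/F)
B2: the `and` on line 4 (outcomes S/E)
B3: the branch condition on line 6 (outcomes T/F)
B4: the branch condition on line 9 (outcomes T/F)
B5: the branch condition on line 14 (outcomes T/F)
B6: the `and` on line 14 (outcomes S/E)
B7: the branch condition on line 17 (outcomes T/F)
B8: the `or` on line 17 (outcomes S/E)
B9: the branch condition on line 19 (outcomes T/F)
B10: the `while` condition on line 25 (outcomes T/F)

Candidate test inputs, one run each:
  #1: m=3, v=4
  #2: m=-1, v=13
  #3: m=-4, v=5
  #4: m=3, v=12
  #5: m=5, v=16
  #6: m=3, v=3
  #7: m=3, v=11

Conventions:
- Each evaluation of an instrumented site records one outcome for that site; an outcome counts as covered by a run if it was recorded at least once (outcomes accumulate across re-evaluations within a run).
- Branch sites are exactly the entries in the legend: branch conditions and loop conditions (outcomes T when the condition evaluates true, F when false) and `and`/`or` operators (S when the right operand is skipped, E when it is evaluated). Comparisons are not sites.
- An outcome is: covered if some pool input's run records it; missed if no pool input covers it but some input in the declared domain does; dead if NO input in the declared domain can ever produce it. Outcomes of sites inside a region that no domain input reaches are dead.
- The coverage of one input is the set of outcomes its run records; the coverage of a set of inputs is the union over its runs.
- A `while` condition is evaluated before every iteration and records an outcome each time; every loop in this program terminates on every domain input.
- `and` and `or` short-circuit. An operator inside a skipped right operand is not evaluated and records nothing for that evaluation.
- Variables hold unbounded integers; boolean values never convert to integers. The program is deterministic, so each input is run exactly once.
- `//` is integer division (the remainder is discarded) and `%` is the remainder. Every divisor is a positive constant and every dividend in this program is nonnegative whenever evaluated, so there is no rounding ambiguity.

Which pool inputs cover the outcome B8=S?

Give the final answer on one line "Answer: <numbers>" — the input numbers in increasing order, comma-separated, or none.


input #1 (m=3, v=4): covers B8=S
input #2 (m=-1, v=13): covers B8=S
input #3 (m=-4, v=5): covers B8=S
input #4 (m=3, v=12): covers B8=S
input #5 (m=5, v=16): covers B8=S
input #6 (m=3, v=3): misses B8=S
input #7 (m=3, v=11): covers B8=S
Answer: 1, 2, 3, 4, 5, 7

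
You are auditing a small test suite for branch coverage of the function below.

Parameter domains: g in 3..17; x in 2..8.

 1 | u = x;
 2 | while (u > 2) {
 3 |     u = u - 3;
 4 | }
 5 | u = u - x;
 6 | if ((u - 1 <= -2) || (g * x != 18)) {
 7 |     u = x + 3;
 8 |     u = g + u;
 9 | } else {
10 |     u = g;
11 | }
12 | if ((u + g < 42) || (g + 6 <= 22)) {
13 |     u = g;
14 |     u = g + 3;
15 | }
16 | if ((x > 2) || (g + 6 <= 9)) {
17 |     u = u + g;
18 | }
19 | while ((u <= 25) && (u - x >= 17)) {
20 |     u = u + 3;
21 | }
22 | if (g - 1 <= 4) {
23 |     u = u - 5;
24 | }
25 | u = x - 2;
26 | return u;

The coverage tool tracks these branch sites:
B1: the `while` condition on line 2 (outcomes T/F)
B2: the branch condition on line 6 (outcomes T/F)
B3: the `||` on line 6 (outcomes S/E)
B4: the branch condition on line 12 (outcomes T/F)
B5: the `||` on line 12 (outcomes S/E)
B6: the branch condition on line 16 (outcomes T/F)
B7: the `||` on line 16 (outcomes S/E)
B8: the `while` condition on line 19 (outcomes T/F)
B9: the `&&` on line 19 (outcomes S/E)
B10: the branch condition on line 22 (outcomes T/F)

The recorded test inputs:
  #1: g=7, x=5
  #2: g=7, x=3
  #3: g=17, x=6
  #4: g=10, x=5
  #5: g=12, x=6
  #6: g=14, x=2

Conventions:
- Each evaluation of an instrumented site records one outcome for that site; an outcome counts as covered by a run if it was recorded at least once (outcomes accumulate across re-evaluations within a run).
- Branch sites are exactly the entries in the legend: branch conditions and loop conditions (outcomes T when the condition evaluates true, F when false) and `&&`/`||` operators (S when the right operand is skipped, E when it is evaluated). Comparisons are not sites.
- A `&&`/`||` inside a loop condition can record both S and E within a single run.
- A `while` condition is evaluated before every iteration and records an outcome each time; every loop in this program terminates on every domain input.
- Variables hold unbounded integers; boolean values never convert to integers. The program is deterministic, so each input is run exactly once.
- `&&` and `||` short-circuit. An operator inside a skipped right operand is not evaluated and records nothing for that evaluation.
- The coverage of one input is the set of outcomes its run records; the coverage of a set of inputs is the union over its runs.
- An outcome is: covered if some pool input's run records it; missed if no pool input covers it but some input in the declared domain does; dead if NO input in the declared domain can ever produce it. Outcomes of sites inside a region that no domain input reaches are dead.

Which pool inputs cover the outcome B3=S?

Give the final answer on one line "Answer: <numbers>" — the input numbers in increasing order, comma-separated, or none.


input #1 (g=7, x=5): records B3=S
input #2 (g=7, x=3): records B3=S
input #3 (g=17, x=6): records B3=S
input #4 (g=10, x=5): records B3=S
input #5 (g=12, x=6): records B3=S
input #6 (g=14, x=2): does not record B3=S
Answer: 1, 2, 3, 4, 5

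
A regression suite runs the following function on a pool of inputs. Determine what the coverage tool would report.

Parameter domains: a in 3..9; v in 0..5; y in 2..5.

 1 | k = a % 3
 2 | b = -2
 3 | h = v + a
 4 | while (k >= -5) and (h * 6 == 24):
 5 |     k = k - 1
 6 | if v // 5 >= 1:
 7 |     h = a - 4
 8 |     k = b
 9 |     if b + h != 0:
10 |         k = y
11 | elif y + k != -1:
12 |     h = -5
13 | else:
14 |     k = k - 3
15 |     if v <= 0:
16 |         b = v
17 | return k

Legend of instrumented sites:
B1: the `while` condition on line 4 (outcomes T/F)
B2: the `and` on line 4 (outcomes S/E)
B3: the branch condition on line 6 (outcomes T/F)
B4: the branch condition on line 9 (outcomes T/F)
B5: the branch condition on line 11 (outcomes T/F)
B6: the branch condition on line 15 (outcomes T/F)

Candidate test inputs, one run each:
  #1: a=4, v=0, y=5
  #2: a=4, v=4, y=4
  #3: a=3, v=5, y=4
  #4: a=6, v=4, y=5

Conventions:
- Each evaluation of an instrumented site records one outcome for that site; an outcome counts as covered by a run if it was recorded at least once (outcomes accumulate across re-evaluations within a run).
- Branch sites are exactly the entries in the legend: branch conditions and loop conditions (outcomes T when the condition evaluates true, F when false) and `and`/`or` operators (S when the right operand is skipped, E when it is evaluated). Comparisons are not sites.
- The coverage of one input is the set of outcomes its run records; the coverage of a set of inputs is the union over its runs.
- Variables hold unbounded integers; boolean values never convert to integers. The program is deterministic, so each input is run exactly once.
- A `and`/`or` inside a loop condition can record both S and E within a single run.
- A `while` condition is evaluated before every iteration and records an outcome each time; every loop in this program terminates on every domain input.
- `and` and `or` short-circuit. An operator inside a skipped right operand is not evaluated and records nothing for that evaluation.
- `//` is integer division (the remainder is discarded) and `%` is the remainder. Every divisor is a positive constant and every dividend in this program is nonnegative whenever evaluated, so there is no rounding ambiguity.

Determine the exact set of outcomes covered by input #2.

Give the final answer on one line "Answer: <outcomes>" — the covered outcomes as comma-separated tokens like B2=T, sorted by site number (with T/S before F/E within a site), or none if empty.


Simulating input #2 (a=4, v=4, y=4) step by step:
  B2->E, B1->F, B3->F, B5->T
as a set, this run covers: B1=F, B2=E, B3=F, B5=T
Answer: B1=F, B2=E, B3=F, B5=T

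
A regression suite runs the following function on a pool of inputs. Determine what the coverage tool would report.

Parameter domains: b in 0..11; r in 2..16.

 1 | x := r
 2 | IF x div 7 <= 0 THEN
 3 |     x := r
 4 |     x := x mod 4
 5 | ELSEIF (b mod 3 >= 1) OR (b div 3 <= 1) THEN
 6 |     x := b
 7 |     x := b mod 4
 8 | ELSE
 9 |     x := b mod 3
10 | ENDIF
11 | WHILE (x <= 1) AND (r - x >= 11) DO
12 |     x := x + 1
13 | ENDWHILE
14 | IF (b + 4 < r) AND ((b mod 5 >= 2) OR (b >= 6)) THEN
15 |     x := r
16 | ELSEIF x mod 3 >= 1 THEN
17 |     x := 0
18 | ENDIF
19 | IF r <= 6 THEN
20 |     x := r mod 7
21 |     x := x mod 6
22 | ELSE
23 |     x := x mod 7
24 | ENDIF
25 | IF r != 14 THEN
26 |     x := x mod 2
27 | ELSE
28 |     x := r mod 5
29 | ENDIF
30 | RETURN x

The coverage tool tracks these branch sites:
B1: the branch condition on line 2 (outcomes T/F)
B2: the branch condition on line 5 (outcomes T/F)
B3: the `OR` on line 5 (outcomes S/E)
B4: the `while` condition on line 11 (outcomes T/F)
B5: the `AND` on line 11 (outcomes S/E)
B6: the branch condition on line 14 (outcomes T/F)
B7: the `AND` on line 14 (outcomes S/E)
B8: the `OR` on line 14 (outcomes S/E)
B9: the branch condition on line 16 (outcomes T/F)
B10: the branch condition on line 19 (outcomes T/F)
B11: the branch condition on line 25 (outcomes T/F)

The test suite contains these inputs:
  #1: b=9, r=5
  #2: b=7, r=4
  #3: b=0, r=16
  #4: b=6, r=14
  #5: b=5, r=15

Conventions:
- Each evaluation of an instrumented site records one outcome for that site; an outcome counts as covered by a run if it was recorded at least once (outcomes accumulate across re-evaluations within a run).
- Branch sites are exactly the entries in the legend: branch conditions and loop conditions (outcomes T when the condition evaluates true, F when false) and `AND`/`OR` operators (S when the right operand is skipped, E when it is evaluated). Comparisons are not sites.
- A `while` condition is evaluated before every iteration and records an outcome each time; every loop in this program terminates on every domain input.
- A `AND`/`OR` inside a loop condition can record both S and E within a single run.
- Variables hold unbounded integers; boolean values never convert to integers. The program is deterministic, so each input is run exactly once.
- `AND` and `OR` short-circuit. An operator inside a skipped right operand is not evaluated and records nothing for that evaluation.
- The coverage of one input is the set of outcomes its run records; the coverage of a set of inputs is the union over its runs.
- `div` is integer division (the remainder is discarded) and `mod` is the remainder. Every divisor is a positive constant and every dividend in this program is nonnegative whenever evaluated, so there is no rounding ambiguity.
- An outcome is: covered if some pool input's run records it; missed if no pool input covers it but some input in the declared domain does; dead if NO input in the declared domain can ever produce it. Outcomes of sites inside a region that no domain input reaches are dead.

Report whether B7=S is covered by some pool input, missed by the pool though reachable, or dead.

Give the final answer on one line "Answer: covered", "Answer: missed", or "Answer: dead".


B7=S is recorded by pool input(s) 1, 2 -> covered
Answer: covered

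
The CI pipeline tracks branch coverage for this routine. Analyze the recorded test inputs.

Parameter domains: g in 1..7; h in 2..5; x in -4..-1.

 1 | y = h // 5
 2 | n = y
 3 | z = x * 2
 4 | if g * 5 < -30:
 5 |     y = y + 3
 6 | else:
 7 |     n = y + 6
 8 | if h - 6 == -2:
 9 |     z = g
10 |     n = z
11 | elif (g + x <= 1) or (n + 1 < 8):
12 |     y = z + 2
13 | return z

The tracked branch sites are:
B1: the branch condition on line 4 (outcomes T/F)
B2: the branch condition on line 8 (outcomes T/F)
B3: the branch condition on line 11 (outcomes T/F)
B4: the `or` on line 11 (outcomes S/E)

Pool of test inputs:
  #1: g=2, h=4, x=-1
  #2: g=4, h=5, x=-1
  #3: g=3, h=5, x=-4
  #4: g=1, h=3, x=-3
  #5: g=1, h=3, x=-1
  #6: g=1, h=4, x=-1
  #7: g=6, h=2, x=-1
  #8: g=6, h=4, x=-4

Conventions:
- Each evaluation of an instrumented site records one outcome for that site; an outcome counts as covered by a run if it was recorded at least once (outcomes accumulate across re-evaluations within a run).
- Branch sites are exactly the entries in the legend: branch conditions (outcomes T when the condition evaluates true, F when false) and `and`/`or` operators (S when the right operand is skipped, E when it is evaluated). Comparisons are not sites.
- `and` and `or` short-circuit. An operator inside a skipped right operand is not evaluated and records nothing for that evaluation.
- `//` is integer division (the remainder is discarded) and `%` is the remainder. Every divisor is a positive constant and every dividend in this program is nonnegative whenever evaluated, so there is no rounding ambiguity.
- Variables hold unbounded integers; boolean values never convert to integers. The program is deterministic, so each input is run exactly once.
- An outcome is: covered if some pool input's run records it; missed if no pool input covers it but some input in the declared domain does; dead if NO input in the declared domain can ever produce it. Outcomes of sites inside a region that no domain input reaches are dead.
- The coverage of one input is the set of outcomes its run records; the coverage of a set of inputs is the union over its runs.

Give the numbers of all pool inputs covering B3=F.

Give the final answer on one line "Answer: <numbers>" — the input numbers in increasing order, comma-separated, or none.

input #1 (g=2, h=4, x=-1): does not record B3=F
input #2 (g=4, h=5, x=-1): records B3=F
input #3 (g=3, h=5, x=-4): does not record B3=F
input #4 (g=1, h=3, x=-3): does not record B3=F
input #5 (g=1, h=3, x=-1): does not record B3=F
input #6 (g=1, h=4, x=-1): does not record B3=F
input #7 (g=6, h=2, x=-1): does not record B3=F
input #8 (g=6, h=4, x=-4): does not record B3=F

Answer: 2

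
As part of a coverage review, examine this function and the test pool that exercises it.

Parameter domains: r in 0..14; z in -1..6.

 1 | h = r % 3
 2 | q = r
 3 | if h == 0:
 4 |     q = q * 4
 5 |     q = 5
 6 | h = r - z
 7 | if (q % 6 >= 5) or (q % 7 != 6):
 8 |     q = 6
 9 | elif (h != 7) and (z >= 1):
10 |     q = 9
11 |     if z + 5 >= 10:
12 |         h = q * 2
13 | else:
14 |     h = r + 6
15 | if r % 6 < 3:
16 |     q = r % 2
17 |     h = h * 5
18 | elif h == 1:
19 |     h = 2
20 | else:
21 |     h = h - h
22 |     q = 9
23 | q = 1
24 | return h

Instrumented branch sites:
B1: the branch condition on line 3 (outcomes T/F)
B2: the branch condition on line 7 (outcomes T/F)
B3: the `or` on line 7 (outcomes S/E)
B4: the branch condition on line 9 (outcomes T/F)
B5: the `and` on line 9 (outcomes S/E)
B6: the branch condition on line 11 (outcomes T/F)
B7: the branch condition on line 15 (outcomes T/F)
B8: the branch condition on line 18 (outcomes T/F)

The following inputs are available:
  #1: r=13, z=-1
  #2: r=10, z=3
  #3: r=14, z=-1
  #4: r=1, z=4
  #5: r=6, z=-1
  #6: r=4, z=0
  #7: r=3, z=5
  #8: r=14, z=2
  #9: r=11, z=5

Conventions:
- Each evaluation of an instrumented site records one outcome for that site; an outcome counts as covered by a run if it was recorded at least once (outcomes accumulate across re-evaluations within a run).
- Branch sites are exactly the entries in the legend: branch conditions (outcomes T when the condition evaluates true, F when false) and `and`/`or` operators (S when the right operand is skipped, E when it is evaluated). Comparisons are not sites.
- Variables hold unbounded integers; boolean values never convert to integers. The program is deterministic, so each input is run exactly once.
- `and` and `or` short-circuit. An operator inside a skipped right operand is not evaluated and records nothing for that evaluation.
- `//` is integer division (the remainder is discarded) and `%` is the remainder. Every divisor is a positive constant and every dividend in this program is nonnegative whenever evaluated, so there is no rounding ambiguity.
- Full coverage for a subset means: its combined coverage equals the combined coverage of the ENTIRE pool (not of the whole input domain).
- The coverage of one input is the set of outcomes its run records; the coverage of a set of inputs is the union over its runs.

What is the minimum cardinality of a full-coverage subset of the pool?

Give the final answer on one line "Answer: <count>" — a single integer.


input #1, r=13, z=-1: events B1->F, B3->E, B2->F, B5->E, B4->F, B7->T; outcomes B1=F, B2=F, B3=E, B4=F, B5=E, B7=T
input #2, r=10, z=3: events B1->F, B3->E, B2->T, B7->F, B8->F; outcomes B1=F, B2=T, B3=E, B7=F, B8=F
input #3, r=14, z=-1: events B1->F, B3->E, B2->T, B7->T; outcomes B1=F, B2=T, B3=E, B7=T
input #4, r=1, z=4: events B1->F, B3->E, B2->T, B7->T; outcomes B1=F, B2=T, B3=E, B7=T
input #5, r=6, z=-1: events B1->T, B3->S, B2->T, B7->T; outcomes B1=T, B2=T, B3=S, B7=T
input #6, r=4, z=0: events B1->F, B3->E, B2->T, B7->F, B8->F; outcomes B1=F, B2=T, B3=E, B7=F, B8=F
input #7, r=3, z=5: events B1->T, B3->S, B2->T, B7->F, B8->F; outcomes B1=T, B2=T, B3=S, B7=F, B8=F
input #8, r=14, z=2: events B1->F, B3->E, B2->T, B7->T; outcomes B1=F, B2=T, B3=E, B7=T
input #9, r=11, z=5: events B1->F, B3->S, B2->T, B7->F, B8->F; outcomes B1=F, B2=T, B3=S, B7=F, B8=F
pool-wide coverage (11 outcomes): B1=T, B1=F, B2=T, B2=F, B3=S, B3=E, B4=F, B5=E, B7=T, B7=F, B8=F
no size-1 subset reaches all 11 outcomes (best union: 6/11)
size 2: inputs {1, 7} cover all 11 outcomes, and no lexicographically smaller subset of this size does
Answer: 2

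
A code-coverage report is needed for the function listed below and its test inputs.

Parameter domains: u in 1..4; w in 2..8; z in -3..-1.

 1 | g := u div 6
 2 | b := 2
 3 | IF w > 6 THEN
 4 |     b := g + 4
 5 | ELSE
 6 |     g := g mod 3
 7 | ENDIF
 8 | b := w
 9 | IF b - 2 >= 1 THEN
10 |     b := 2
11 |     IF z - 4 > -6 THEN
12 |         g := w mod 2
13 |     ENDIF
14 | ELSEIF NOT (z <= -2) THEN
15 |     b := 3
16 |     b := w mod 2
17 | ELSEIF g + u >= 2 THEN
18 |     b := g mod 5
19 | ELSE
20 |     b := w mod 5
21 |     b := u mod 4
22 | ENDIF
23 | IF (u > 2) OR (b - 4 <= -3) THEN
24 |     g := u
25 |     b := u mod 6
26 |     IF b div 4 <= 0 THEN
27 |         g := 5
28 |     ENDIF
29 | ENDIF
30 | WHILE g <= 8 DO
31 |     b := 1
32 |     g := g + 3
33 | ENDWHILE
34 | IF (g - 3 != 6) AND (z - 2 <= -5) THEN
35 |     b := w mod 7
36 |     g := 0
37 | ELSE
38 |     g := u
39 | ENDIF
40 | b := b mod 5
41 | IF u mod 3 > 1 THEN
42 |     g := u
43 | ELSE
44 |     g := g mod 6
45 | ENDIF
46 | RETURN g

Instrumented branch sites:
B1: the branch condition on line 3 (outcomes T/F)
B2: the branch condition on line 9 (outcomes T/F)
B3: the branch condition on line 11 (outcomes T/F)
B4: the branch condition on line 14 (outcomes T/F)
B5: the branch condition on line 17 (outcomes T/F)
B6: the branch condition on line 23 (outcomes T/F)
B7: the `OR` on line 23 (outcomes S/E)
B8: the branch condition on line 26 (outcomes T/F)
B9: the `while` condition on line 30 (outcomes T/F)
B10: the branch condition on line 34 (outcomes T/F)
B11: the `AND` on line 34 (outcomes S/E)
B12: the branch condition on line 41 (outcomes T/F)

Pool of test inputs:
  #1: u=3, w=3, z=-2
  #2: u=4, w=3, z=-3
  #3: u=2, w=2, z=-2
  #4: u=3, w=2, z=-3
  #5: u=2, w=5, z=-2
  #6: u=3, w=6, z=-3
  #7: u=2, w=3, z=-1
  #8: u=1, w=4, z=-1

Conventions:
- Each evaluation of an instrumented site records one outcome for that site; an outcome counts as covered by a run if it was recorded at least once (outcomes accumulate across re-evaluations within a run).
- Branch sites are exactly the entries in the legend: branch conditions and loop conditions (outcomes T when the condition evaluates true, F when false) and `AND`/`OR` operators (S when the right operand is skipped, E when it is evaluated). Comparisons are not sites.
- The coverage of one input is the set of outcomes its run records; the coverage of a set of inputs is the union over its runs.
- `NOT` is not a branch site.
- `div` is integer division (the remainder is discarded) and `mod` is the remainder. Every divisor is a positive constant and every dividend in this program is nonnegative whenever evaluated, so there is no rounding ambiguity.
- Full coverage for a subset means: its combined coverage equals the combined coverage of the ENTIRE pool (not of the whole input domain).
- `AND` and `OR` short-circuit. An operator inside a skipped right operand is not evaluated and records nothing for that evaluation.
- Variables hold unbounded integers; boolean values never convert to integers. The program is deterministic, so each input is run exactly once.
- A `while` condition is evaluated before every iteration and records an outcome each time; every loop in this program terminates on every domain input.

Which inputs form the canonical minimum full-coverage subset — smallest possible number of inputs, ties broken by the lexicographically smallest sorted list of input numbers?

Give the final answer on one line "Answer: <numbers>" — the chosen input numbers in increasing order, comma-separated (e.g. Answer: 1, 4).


input #1, u=3, w=3, z=-2: events B1->F, B2->T, B3->F, B7->S, B6->T, B8->T, B9->T, B9->T, B9->F, B11->E, B10->F, B12->F; outcomes B1=F, B2=T, B3=F, B6=T, B7=S, B8=T, B9=T, B9=F, B10=F, B11=E, B12=F
input #2, u=4, w=3, z=-3: events B1->F, B2->T, B3->F, B7->S, B6->T, B8->F, B9->T, B9->T, B9->F, B11->E, B10->T, B12->F; outcomes B1=F, B2=T, B3=F, B6=T, B7=S, B8=F, B9=T, B9=F, B10=T, B11=E, B12=F
input #3, u=2, w=2, z=-2: events B1->F, B2->F, B4->F, B5->T, B7->E, B6->T, B8->T, B9->T, B9->T, B9->F, B11->E, B10->F, B12->T; outcomes B1=F, B2=F, B4=F, B5=T, B6=T, B7=E, B8=T, B9=T, B9=F, B10=F, B11=E, B12=T
input #4, u=3, w=2, z=-3: events B1->F, B2->F, B4->F, B5->T, B7->S, B6->T, B8->T, B9->T, B9->T, B9->F, B11->E, B10->T, B12->F; outcomes B1=F, B2=F, B4=F, B5=T, B6=T, B7=S, B8=T, B9=T, B9=F, B10=T, B11=E, B12=F
input #5, u=2, w=5, z=-2: events B1->F, B2->T, B3->F, B7->E, B6->F, B9->T, B9->T, B9->T, B9->F, B11->S, B10->F, B12->T; outcomes B1=F, B2=T, B3=F, B6=F, B7=E, B9=T, B9=F, B10=F, B11=S, B12=T
input #6, u=3, w=6, z=-3: events B1->F, B2->T, B3->F, B7->S, B6->T, B8->T, B9->T, B9->T, B9->F, B11->E, B10->T, B12->F; outcomes B1=F, B2=T, B3=F, B6=T, B7=S, B8=T, B9=T, B9=F, B10=T, B11=E, B12=F
input #7, u=2, w=3, z=-1: events B1->F, B2->T, B3->T, B7->E, B6->F, B9->T, B9->T, B9->T, B9->F, B11->E, B10->F, B12->T; outcomes B1=F, B2=T, B3=T, B6=F, B7=E, B9=T, B9=F, B10=F, B11=E, B12=T
input #8, u=1, w=4, z=-1: events B1->F, B2->T, B3->T, B7->E, B6->F, B9->T, B9->T, B9->T, B9->F, B11->S, B10->F, B12->F; outcomes B1=F, B2=T, B3=T, B6=F, B7=E, B9=T, B9=F, B10=F, B11=S, B12=F
union over all inputs: B1=F, B2=T, B2=F, B3=T, B3=F, B4=F, B5=T, B6=T, B6=F, B7=S, B7=E, B8=T, B8=F, B9=T, B9=F, B10=T, B10=F, B11=S, B11=E, B12=T, B12=F (21 outcomes)
size 1 is not enough: best union over all size-1 subsets is 12/21
size 2 is not enough: best union over all size-2 subsets is 19/21
at size 3, {2, 3, 8} reaches all 21 outcomes; every lexicographically earlier size-3 subset fails
Answer: 2, 3, 8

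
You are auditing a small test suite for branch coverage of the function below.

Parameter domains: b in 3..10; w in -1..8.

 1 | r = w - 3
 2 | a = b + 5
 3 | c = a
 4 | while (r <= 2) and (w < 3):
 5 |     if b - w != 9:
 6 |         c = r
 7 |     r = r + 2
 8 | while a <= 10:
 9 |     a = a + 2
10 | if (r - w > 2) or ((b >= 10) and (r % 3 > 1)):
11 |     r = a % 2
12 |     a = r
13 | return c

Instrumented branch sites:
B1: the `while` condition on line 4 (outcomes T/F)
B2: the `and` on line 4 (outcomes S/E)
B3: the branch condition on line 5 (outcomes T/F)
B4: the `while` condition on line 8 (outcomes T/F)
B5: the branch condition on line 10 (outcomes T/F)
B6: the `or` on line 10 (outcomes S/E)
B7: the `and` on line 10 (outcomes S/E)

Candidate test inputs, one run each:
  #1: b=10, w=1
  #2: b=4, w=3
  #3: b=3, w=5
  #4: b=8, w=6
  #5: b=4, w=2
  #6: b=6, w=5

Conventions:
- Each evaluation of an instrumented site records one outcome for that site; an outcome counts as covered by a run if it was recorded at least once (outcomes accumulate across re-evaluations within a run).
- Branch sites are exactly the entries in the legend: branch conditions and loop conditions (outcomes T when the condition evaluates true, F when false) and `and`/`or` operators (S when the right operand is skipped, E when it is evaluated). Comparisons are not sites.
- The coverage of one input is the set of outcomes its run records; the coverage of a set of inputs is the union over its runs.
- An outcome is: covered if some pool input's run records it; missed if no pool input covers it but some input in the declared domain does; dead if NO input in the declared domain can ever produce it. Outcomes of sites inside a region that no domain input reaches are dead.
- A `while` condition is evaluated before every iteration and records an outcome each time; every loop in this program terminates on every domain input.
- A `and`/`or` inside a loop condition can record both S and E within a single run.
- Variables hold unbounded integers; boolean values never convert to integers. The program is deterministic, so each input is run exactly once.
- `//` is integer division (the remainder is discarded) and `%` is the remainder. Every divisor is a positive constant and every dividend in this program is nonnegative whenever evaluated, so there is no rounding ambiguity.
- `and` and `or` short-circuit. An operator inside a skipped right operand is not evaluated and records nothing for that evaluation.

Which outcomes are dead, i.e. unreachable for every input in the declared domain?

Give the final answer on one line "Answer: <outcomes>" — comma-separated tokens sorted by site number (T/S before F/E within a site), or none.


sweeping the full domain (80 inputs) for each outcome:
  reachable outcomes have witnesses, e.g. B1=T (e.g. b=3, w=-1), B1=F (e.g. b=3, w=-1), B2=S (e.g. b=3, w=-1), B2=E (e.g. b=3, w=-1)
Answer: none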